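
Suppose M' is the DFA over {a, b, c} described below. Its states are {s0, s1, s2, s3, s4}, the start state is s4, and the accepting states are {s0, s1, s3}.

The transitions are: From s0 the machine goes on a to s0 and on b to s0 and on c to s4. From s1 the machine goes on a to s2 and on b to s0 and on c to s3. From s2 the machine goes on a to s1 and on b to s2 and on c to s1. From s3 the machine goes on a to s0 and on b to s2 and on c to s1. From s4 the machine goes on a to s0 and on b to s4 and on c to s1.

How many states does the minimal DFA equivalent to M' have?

Every state is reachable, so we keep all 5.
Initial partition by acceptance: {s0,s1,s3} | {s2,s4}.
Split {s0,s1,s3} by δ(·,a) → {s0,s3} and {s1}.
Split {s0,s3} by δ(·,b) → {s0} and {s3}.
Split {s2,s4} by δ(·,a) → {s2} and {s4}.
No further refinement is possible. Final partition (5 blocks): {s0} | {s2} | {s1} | {s3} | {s4}.

5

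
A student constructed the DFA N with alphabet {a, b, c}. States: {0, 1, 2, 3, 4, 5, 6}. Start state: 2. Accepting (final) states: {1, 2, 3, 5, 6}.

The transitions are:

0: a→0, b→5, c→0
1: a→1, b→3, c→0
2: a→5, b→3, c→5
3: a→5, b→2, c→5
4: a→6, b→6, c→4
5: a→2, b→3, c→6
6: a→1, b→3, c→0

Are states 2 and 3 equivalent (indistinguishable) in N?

Reachable states from the start: {0,1,2,3,5,6}. Unreachable: {4} — drop them.
Initial partition by acceptance: {1,2,3,5,6} | {0}.
Split {1,2,3,5,6} by δ(·,c) → {2,3,5} and {1,6}.
Refine {2,3,5} on symbol c: members go to different blocks, giving {2,3} and {5}.
Stable partition: {2,3} | {0} | {1,6} | {5} — 4 equivalence classes.
2 and 3 lie in the same block of the stable partition, so they are equivalent — no string distinguishes them.

Yes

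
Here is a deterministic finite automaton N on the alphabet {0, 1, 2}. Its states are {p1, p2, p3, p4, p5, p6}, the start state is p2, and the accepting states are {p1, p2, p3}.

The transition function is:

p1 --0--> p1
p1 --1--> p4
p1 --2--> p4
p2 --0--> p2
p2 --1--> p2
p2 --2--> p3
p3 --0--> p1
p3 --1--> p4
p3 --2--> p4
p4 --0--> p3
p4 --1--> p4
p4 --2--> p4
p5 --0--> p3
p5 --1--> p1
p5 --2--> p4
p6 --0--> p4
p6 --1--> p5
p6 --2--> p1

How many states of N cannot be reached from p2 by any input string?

2

BFS from p2 reaches {p1, p2, p3, p4}; the 2 state(s) p5, p6 are never visited.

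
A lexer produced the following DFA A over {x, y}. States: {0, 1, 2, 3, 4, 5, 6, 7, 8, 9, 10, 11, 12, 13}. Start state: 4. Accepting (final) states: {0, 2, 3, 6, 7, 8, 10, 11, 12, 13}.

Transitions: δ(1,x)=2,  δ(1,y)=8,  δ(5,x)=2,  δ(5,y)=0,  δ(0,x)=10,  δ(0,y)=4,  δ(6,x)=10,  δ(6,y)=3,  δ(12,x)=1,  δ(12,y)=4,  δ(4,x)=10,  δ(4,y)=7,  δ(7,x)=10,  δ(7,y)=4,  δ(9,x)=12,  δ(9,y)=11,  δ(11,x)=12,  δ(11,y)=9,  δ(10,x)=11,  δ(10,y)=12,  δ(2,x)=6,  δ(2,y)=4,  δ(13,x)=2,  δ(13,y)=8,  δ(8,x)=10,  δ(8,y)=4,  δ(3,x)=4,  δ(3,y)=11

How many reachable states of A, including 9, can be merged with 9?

Reachable states from the start: {1,2,3,4,6,7,8,9,10,11,12}. Unreachable: {0,5,13} — drop them.
Start with accepting vs non-accepting: {2,3,6,7,8,10,11,12} | {1,4,9}.
Split {2,3,6,7,8,10,11,12} by δ(·,x) → {2,6,7,8,10,11} and {3,12}.
On input x, block {2,6,7,8,10,11} splits into {2,6,7,8,10} and {11}.
Split {2,6,7,8,10} by δ(·,x) → {2,6,7,8} and {10}.
Refine {2,6,7,8} on symbol x: members go to different blocks, giving {6,7,8} and {2}.
On input y, block {6,7,8} splits into {7,8} and {6}.
On input x, block {1,4,9} splits into {1} and {4} and {9}.
Refine {3,12} on symbol x: members go to different blocks, giving {3} and {12}.
The partition is now stable with 10 blocks: {7,8} | {1} | {3} | {11} | {10} | {2} | {6} | {4} | {9} | {12}.
State 9 belongs to the block {9}, which has 1 states.

1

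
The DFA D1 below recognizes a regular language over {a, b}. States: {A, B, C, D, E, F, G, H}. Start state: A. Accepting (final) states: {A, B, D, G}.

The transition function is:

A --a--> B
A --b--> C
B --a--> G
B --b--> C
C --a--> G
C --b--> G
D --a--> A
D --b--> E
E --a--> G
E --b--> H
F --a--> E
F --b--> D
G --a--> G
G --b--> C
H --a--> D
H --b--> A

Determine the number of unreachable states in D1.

4

Starting at A and following transitions, the reachable set is {A, B, C, G}. That leaves D, E, F, H unreachable — 4 in total.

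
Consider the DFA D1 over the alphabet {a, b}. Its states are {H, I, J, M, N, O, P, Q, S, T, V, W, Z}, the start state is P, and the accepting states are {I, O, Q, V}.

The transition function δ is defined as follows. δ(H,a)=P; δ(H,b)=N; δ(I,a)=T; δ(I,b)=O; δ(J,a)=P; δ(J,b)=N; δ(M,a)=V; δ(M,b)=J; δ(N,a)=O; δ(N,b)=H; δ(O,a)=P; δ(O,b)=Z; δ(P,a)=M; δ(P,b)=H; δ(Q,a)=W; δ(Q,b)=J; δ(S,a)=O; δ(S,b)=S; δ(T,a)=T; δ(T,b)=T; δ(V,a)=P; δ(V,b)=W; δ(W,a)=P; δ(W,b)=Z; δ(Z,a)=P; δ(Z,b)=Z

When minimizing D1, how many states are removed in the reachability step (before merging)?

Starting at P and following transitions, the reachable set is {H, J, M, N, O, P, V, W, Z}. That leaves I, Q, S, T unreachable — 4 in total.

4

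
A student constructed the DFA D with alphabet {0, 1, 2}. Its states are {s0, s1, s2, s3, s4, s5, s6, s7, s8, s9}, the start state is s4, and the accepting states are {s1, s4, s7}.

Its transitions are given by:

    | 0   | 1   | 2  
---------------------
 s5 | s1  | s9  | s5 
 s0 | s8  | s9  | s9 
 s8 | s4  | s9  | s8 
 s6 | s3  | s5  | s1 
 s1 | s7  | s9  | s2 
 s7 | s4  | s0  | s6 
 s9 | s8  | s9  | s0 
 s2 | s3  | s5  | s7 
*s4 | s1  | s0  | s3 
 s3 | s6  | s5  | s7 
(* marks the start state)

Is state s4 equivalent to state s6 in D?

Initial partition by acceptance: {s1,s4,s7} | {s0,s2,s3,s5,s6,s8,s9}.
Split {s0,s2,s3,s5,s6,s8,s9} by δ(·,0) → {s0,s2,s3,s6,s9} and {s5,s8}.
Split {s0,s2,s3,s6,s9} by δ(·,0) → {s2,s3,s6} and {s0,s9}.
The partition is now stable with 4 blocks: {s1,s4,s7} | {s2,s3,s6} | {s5,s8} | {s0,s9}.
s4 and s6 end up in different blocks, so they are distinguishable. For instance, the string 'ε' is accepted from only s4.

No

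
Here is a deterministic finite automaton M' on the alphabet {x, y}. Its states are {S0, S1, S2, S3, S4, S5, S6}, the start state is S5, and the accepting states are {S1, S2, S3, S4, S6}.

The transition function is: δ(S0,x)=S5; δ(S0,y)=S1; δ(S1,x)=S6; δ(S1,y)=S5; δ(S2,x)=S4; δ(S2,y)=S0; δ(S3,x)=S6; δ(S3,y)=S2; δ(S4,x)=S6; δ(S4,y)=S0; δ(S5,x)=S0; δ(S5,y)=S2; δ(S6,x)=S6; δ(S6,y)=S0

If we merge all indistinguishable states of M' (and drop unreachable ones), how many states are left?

Reachable states from the start: {S0,S1,S2,S4,S5,S6}. Unreachable: {S3} — drop them.
Initial partition by acceptance: {S1,S2,S4,S6} | {S0,S5}.
The partition is now stable with 2 blocks: {S1,S2,S4,S6} | {S0,S5}.

2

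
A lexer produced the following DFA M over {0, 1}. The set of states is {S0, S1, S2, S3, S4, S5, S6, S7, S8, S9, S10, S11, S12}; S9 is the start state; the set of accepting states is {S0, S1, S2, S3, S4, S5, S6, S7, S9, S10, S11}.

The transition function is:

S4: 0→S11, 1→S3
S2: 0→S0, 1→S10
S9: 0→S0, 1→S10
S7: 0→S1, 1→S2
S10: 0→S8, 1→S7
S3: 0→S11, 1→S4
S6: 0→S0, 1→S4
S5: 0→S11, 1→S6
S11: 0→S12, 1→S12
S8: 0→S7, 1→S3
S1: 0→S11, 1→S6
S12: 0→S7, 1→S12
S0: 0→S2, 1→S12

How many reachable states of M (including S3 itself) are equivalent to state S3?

2

Reachable states from the start: {S0,S1,S2,S3,S4,S6,S7,S8,S9,S10,S11,S12}. Unreachable: {S5} — drop them.
Initial partition by acceptance: {S0,S1,S2,S3,S4,S6,S7,S9,S10,S11} | {S8,S12}.
Split {S0,S1,S2,S3,S4,S6,S7,S9,S10,S11} by δ(·,0) → {S0,S1,S2,S3,S4,S6,S7,S9} and {S10,S11}.
On input 0, block {S0,S1,S2,S3,S4,S6,S7,S9} splits into {S0,S2,S6,S7,S9} and {S1,S3,S4}.
On input 0, block {S0,S2,S6,S7,S9} splits into {S0,S2,S6,S9} and {S7}.
On input 1, block {S0,S2,S6,S9} splits into {S2,S9} and {S0} and {S6}.
Refine {S8,S12} on symbol 1: members go to different blocks, giving {S8} and {S12}.
On input 0, block {S10,S11} splits into {S10} and {S11}.
On input 1, block {S1,S3,S4} splits into {S3,S4} and {S1}.
The partition is now stable with 10 blocks: {S2,S9} | {S8} | {S10} | {S3,S4} | {S7} | {S0} | {S6} | {S12} | {S11} | {S1}.
State S3 belongs to the block {S3,S4}, which has 2 states.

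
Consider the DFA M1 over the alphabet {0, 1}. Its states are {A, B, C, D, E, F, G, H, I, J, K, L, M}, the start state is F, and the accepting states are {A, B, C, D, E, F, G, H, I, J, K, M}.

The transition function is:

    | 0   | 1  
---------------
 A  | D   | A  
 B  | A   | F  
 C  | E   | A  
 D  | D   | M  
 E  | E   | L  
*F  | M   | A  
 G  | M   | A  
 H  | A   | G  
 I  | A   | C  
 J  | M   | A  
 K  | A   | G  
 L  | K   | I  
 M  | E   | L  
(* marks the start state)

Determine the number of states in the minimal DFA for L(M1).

States {B,H,J} cannot be reached from the start state, so discard them.
Start with accepting vs non-accepting: {A,C,D,E,F,G,I,K,M} | {L}.
Refine {A,C,D,E,F,G,I,K,M} on symbol 1: members go to different blocks, giving {A,C,D,F,G,I,K} and {E,M}.
On input 0, block {A,C,D,F,G,I,K} splits into {A,D,I,K} and {C,F,G}.
On input 1, block {A,D,I,K} splits into {I,K} and {A} and {D}.
The partition is now stable with 6 blocks: {I,K} | {L} | {E,M} | {C,F,G} | {A} | {D}.

6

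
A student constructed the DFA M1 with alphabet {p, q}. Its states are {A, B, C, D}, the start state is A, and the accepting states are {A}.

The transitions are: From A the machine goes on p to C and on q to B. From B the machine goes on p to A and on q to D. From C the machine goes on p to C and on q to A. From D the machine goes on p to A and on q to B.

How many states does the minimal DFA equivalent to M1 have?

Every state is reachable, so we keep all 4.
Start with accepting vs non-accepting: {A} | {B,C,D}.
Split {B,C,D} by δ(·,p) → {B,D} and {C}.
The partition is now stable with 3 blocks: {A} | {B,D} | {C}.

3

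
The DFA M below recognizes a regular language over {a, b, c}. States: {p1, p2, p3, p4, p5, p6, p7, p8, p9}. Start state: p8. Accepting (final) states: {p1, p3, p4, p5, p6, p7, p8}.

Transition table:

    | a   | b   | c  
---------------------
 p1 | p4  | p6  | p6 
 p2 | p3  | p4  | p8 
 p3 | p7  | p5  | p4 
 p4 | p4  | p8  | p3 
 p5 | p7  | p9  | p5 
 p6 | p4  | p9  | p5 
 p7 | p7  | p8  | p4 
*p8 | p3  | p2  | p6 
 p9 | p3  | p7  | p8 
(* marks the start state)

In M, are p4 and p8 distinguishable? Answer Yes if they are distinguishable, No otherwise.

Reachable states from the start: {p2,p3,p4,p5,p6,p7,p8,p9}. Unreachable: {p1} — drop them.
Initial partition by acceptance: {p3,p4,p5,p6,p7,p8} | {p2,p9}.
Refine {p3,p4,p5,p6,p7,p8} on symbol b: members go to different blocks, giving {p3,p4,p7} and {p5,p6,p8}.
Stable partition: {p3,p4,p7} | {p2,p9} | {p5,p6,p8} — 3 equivalence classes.
p4 and p8 end up in different blocks, so they are distinguishable. For instance, the string 'b' is accepted from only p4.

Yes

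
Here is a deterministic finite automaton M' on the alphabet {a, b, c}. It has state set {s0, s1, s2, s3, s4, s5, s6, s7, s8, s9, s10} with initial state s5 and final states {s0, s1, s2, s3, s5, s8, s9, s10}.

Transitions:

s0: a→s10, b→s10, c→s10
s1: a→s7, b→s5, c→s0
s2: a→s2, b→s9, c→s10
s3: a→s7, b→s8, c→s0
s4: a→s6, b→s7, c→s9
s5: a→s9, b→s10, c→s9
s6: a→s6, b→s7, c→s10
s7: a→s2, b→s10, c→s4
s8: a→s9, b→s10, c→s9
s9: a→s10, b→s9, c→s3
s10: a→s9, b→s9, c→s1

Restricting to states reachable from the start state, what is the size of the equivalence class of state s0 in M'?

All states are reachable from the start state.
Start with accepting vs non-accepting: {s0,s1,s2,s3,s5,s8,s9,s10} | {s4,s6,s7}.
Split {s0,s1,s2,s3,s5,s8,s9,s10} by δ(·,a) → {s0,s2,s5,s8,s9,s10} and {s1,s3}.
On input c, block {s0,s2,s5,s8,s9,s10} splits into {s0,s2,s5,s8} and {s9,s10}.
Refine {s0,s2,s5,s8} on symbol a: members go to different blocks, giving {s0,s5,s8} and {s2}.
Split {s4,s6,s7} by δ(·,a) → {s4,s6} and {s7}.
Stable partition: {s0,s5,s8} | {s4,s6} | {s1,s3} | {s9,s10} | {s2} | {s7} — 6 equivalence classes.
State s0 belongs to the block {s0,s5,s8}, which has 3 states.

3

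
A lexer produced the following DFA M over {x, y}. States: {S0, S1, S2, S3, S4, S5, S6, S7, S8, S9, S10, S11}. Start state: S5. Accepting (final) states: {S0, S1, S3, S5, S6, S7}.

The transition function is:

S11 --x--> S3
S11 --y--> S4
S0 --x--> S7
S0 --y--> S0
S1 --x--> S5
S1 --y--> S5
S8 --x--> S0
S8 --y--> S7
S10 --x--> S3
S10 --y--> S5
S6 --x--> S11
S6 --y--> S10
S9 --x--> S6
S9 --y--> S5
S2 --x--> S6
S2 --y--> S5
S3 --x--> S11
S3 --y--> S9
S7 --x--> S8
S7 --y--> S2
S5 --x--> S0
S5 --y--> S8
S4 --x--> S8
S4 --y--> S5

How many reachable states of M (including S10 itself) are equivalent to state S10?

3

First remove the unreachable states {S1}; 11 states remain.
P0 = {S0,S3,S5,S6,S7} | {S2,S4,S8,S9,S10,S11}.
On input x, block {S0,S3,S5,S6,S7} splits into {S3,S6,S7} and {S0,S5}.
On input x, block {S2,S4,S8,S9,S10,S11} splits into {S2,S9,S10,S11} and {S4} and {S8}.
Refine {S3,S6,S7} on symbol x: members go to different blocks, giving {S3,S6} and {S7}.
Refine {S2,S9,S10,S11} on symbol y: members go to different blocks, giving {S2,S9,S10} and {S11}.
Refine {S0,S5} on symbol x: members go to different blocks, giving {S0} and {S5}.
The partition is now stable with 8 blocks: {S3,S6} | {S2,S9,S10} | {S0} | {S4} | {S8} | {S7} | {S11} | {S5}.
State S10 belongs to the block {S2,S9,S10}, which has 3 states.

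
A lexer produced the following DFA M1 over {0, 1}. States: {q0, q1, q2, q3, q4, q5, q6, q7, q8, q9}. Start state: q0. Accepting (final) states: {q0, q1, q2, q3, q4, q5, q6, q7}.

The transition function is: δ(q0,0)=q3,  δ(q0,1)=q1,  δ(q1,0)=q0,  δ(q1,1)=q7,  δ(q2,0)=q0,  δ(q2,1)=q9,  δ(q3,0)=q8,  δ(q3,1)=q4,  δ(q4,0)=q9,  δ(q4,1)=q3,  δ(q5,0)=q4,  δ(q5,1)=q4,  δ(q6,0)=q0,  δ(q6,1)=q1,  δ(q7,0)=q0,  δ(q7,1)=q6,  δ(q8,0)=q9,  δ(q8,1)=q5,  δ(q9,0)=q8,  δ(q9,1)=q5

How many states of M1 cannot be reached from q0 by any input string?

1

BFS from q0 reaches {q0, q1, q3, q4, q5, q6, q7, q8, q9}; the 1 state(s) q2 are never visited.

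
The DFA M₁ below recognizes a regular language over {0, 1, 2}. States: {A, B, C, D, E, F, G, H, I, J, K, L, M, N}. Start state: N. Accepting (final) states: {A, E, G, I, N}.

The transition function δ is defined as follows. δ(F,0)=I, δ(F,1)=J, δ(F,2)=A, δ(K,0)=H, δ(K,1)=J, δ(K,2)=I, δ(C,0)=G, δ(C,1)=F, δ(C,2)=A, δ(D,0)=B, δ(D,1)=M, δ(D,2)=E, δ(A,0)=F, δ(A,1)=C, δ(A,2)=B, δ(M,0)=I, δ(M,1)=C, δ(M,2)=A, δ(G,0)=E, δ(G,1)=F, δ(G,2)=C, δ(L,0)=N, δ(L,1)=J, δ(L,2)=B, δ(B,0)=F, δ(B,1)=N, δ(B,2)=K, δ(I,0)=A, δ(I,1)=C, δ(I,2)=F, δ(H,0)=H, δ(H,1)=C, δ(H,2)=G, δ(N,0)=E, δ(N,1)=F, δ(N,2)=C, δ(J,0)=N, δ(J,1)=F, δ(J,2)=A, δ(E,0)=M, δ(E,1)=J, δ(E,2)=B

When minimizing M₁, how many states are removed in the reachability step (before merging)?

2

No path from N leads to D, L; the other 12 states are all reachable.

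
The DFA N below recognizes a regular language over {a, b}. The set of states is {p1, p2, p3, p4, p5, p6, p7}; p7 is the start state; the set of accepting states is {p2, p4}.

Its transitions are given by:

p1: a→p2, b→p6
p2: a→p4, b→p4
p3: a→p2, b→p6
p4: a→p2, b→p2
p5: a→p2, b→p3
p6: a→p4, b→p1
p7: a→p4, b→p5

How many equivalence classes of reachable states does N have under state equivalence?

2

All states are reachable from the start state.
P0 = {p2,p4} | {p1,p3,p5,p6,p7}.
No further refinement is possible. Final partition (2 blocks): {p2,p4} | {p1,p3,p5,p6,p7}.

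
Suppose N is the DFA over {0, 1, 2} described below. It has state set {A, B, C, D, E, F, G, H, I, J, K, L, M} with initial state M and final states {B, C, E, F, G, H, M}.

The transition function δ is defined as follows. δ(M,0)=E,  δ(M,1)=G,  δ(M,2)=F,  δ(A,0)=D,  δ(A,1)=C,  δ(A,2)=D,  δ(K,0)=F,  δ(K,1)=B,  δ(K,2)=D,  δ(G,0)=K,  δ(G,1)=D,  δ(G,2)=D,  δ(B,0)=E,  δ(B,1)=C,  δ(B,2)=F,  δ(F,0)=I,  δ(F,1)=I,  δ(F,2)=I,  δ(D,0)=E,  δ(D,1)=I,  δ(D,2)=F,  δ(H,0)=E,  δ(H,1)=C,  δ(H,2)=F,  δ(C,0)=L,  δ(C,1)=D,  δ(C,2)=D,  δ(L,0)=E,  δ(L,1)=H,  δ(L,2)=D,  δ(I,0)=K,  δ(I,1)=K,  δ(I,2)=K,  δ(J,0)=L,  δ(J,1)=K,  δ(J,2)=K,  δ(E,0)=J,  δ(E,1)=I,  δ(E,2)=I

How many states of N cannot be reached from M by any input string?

Starting at M and following transitions, the reachable set is {B, C, D, E, F, G, H, I, J, K, L, M}. That leaves A unreachable — 1 in total.

1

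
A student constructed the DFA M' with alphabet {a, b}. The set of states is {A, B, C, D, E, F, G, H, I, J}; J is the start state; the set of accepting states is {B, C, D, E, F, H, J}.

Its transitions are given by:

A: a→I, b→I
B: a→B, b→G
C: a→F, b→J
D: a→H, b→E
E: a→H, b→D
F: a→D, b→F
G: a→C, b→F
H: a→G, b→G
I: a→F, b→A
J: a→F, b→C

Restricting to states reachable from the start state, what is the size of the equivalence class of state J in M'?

2

First remove the unreachable states {A,B,I}; 7 states remain.
Start with accepting vs non-accepting: {C,D,E,F,H,J} | {G}.
On input a, block {C,D,E,F,H,J} splits into {C,D,E,F,J} and {H}.
Split {C,D,E,F,J} by δ(·,a) → {C,F,J} and {D,E}.
Refine {C,F,J} on symbol a: members go to different blocks, giving {C,J} and {F}.
No further refinement is possible. Final partition (5 blocks): {C,J} | {G} | {H} | {D,E} | {F}.
State J belongs to the block {C,J}, which has 2 states.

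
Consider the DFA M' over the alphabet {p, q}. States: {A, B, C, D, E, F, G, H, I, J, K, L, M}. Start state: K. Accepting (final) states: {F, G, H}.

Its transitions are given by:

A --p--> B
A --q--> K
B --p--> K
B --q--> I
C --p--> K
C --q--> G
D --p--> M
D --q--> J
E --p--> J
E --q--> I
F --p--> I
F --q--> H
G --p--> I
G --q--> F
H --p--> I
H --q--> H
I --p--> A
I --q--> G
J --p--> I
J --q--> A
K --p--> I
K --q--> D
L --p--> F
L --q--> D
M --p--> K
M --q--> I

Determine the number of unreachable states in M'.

3

BFS from K reaches {A, B, D, F, G, H, I, J, K, M}; the 3 state(s) C, E, L are never visited.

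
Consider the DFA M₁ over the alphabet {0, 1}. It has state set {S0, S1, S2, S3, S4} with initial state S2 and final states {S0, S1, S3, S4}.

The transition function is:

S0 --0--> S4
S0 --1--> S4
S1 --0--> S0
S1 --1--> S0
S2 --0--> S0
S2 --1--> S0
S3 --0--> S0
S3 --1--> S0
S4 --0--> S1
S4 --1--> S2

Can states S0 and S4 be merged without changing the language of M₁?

Reachable states from the start: {S0,S1,S2,S4}. Unreachable: {S3} — drop them.
Start with accepting vs non-accepting: {S0,S1,S4} | {S2}.
Split {S0,S1,S4} by δ(·,1) → {S0,S1} and {S4}.
Split {S0,S1} by δ(·,0) → {S0} and {S1}.
The partition is now stable with 4 blocks: {S0} | {S2} | {S4} | {S1}.
S0 and S4 end up in different blocks, so they are distinguishable. For instance, the string '1' is accepted from only S0.

No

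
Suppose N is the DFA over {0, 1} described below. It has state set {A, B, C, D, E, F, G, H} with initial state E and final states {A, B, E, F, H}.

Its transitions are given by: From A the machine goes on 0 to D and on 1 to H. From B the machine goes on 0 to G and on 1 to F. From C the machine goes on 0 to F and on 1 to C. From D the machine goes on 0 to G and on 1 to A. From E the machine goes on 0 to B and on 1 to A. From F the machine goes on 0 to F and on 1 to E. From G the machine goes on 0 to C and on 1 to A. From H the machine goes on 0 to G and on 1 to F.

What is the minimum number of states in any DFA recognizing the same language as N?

P0 = {A,B,E,F,H} | {C,D,G}.
Refine {A,B,E,F,H} on symbol 0: members go to different blocks, giving {A,B,H} and {E,F}.
On input 1, block {A,B,H} splits into {B,H} and {A}.
Refine {C,D,G} on symbol 0: members go to different blocks, giving {D,G} and {C}.
Refine {D,G} on symbol 0: members go to different blocks, giving {D} and {G}.
Split {E,F} by δ(·,0) → {E} and {F}.
The partition is now stable with 7 blocks: {B,H} | {D} | {E} | {A} | {C} | {G} | {F}.

7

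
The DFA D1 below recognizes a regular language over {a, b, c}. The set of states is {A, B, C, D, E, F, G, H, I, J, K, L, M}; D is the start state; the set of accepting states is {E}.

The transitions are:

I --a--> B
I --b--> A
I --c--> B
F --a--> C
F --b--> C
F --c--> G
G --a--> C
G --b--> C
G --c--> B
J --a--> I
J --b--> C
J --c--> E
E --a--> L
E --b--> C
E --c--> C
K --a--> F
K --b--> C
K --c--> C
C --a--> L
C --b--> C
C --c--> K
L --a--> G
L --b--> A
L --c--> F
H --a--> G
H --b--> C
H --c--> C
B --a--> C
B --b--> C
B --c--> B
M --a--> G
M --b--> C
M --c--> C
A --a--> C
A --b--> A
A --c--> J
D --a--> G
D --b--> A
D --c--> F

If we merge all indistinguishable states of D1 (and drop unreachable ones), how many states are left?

Reachable states from the start: {A,B,C,D,E,F,G,I,J,K,L}. Unreachable: {H,M} — drop them.
Initial partition by acceptance: {E} | {A,B,C,D,F,G,I,J,K,L}.
Split {A,B,C,D,F,G,I,J,K,L} by δ(·,c) → {A,B,C,D,F,G,I,K,L} and {J}.
Split {A,B,C,D,F,G,I,K,L} by δ(·,c) → {B,C,D,F,G,I,K,L} and {A}.
Refine {B,C,D,F,G,I,K,L} on symbol b: members go to different blocks, giving {B,C,F,G,K} and {D,I,L}.
Refine {B,C,F,G,K} on symbol a: members go to different blocks, giving {B,F,G,K} and {C}.
Refine {B,F,G,K} on symbol a: members go to different blocks, giving {B,F,G} and {K}.
The partition is now stable with 7 blocks: {E} | {B,F,G} | {J} | {A} | {D,I,L} | {C} | {K}.

7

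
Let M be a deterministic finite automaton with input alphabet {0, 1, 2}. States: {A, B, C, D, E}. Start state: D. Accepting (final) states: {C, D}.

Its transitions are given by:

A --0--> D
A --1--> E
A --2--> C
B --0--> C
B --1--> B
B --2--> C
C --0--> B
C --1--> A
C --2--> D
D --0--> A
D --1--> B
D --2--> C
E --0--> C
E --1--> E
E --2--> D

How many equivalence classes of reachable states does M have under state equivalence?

2

All states are reachable from the start state.
P0 = {C,D} | {A,B,E}.
No further refinement is possible. Final partition (2 blocks): {C,D} | {A,B,E}.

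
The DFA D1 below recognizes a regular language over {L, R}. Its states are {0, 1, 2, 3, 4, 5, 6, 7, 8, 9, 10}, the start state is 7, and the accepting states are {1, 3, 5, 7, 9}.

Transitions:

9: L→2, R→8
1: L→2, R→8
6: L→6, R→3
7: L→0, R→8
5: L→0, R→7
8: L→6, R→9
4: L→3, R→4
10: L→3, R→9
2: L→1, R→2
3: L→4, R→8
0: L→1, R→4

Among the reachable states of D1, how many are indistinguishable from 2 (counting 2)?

3

Reachable states from the start: {0,1,2,3,4,6,7,8,9}. Unreachable: {5,10} — drop them.
Initial partition by acceptance: {1,3,7,9} | {0,2,4,6,8}.
On input L, block {0,2,4,6,8} splits into {0,2,4} and {6,8}.
The partition is now stable with 3 blocks: {1,3,7,9} | {0,2,4} | {6,8}.
The equivalence class containing 2 is {0,2,4}, of size 3.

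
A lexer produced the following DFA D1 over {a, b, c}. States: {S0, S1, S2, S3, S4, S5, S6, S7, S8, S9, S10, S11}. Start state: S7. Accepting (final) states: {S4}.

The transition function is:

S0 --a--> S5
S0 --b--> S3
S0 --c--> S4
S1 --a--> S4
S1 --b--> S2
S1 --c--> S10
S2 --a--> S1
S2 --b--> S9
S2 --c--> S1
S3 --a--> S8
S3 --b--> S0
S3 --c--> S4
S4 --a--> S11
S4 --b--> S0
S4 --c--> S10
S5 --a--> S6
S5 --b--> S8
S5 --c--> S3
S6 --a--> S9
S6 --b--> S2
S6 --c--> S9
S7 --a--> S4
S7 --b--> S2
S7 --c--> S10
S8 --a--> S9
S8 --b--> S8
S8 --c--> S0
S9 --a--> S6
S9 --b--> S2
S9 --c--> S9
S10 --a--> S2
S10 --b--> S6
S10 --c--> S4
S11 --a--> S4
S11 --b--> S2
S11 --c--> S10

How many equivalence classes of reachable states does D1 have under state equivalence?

7

All states are reachable from the start state.
P0 = {S4} | {S0,S1,S2,S3,S5,S6,S7,S8,S9,S10,S11}.
On input a, block {S0,S1,S2,S3,S5,S6,S7,S8,S9,S10,S11} splits into {S0,S2,S3,S5,S6,S8,S9,S10} and {S1,S7,S11}.
On input a, block {S0,S2,S3,S5,S6,S8,S9,S10} splits into {S0,S3,S5,S6,S8,S9,S10} and {S2}.
Refine {S0,S3,S5,S6,S8,S9,S10} on symbol a: members go to different blocks, giving {S0,S3,S5,S6,S8,S9} and {S10}.
Refine {S0,S3,S5,S6,S8,S9} on symbol b: members go to different blocks, giving {S0,S3,S5,S8} and {S6,S9}.
On input a, block {S0,S3,S5,S8} splits into {S0,S3} and {S5,S8}.
The partition is now stable with 7 blocks: {S4} | {S0,S3} | {S1,S7,S11} | {S2} | {S10} | {S6,S9} | {S5,S8}.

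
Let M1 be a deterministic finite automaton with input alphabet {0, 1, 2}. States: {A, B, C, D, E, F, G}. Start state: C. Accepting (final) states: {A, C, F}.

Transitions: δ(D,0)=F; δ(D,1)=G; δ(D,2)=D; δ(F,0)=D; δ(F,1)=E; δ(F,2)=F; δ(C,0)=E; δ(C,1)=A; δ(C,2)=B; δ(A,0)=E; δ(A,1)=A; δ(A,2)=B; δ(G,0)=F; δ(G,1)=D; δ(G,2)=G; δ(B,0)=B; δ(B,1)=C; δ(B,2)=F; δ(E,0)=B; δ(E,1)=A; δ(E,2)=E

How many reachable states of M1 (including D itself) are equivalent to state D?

2

Every state is reachable, so we keep all 7.
Initial partition by acceptance: {A,C,F} | {B,D,E,G}.
Split {A,C,F} by δ(·,1) → {A,C} and {F}.
Split {B,D,E,G} by δ(·,0) → {B,E} and {D,G}.
Split {B,E} by δ(·,2) → {B} and {E}.
The partition is now stable with 5 blocks: {A,C} | {B} | {F} | {D,G} | {E}.
The equivalence class containing D is {D,G}, of size 2.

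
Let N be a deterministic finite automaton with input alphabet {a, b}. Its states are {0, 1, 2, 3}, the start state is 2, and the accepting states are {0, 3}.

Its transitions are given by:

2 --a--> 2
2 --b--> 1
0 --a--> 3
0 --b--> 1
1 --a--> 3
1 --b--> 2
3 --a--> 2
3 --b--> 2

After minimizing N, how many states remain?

3

Reachable states from the start: {1,2,3}. Unreachable: {0} — drop them.
Initial partition by acceptance: {3} | {1,2}.
On input a, block {1,2} splits into {1} and {2}.
The partition is now stable with 3 blocks: {3} | {1} | {2}.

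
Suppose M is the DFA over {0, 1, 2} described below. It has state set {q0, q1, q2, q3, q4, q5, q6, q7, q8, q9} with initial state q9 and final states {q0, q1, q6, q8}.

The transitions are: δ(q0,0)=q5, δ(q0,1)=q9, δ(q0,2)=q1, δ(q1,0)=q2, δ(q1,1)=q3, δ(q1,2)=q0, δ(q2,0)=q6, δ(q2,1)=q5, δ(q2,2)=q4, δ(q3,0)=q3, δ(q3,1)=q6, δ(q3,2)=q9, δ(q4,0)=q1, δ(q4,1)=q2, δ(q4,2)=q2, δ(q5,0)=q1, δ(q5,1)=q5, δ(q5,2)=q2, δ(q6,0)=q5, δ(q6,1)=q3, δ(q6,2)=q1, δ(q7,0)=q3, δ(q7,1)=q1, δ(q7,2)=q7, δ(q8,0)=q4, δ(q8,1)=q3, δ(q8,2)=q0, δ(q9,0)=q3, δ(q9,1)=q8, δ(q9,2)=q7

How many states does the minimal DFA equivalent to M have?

3

Initial partition by acceptance: {q0,q1,q6,q8} | {q2,q3,q4,q5,q7,q9}.
Refine {q2,q3,q4,q5,q7,q9} on symbol 0: members go to different blocks, giving {q2,q4,q5} and {q3,q7,q9}.
Stable partition: {q0,q1,q6,q8} | {q2,q4,q5} | {q3,q7,q9} — 3 equivalence classes.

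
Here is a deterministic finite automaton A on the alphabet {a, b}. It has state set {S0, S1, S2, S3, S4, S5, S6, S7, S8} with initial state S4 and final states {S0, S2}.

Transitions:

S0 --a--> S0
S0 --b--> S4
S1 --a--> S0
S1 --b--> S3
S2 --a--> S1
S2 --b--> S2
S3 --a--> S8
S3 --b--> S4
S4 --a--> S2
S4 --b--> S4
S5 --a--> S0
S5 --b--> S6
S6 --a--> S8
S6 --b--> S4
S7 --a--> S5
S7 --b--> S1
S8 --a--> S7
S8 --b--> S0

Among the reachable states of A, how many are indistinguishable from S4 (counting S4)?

1

Every state is reachable, so we keep all 9.
Initial partition by acceptance: {S0,S2} | {S1,S3,S4,S5,S6,S7,S8}.
Split {S0,S2} by δ(·,a) → {S0} and {S2}.
Split {S1,S3,S4,S5,S6,S7,S8} by δ(·,a) → {S3,S6,S7,S8} and {S1,S5} and {S4}.
On input a, block {S3,S6,S7,S8} splits into {S3,S6,S8} and {S7}.
Refine {S3,S6,S8} on symbol a: members go to different blocks, giving {S3,S6} and {S8}.
The partition is now stable with 7 blocks: {S0} | {S3,S6} | {S2} | {S1,S5} | {S4} | {S7} | {S8}.
The equivalence class containing S4 is {S4}, of size 1.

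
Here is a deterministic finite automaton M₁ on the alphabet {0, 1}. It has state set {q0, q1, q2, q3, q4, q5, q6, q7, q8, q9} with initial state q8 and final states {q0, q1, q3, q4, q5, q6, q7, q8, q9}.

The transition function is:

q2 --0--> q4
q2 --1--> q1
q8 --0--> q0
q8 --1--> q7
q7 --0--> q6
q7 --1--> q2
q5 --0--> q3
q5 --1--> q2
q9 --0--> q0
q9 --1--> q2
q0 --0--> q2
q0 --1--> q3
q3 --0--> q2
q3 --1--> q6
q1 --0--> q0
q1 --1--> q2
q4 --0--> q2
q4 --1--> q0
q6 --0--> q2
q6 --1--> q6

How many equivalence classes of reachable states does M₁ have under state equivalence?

First remove the unreachable states {q5,q9}; 8 states remain.
P0 = {q0,q1,q3,q4,q6,q7,q8} | {q2}.
Refine {q0,q1,q3,q4,q6,q7,q8} on symbol 0: members go to different blocks, giving {q0,q3,q4,q6} and {q1,q7,q8}.
On input 1, block {q1,q7,q8} splits into {q1,q7} and {q8}.
Stable partition: {q0,q3,q4,q6} | {q2} | {q1,q7} | {q8} — 4 equivalence classes.

4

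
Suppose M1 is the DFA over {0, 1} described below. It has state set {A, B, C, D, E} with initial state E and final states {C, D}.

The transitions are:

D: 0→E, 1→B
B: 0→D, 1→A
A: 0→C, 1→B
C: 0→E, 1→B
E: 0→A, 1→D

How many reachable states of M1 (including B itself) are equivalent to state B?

All states are reachable from the start state.
Initial partition by acceptance: {C,D} | {A,B,E}.
Split {A,B,E} by δ(·,0) → {A,B} and {E}.
No further refinement is possible. Final partition (3 blocks): {C,D} | {A,B} | {E}.
The equivalence class containing B is {A,B}, of size 2.

2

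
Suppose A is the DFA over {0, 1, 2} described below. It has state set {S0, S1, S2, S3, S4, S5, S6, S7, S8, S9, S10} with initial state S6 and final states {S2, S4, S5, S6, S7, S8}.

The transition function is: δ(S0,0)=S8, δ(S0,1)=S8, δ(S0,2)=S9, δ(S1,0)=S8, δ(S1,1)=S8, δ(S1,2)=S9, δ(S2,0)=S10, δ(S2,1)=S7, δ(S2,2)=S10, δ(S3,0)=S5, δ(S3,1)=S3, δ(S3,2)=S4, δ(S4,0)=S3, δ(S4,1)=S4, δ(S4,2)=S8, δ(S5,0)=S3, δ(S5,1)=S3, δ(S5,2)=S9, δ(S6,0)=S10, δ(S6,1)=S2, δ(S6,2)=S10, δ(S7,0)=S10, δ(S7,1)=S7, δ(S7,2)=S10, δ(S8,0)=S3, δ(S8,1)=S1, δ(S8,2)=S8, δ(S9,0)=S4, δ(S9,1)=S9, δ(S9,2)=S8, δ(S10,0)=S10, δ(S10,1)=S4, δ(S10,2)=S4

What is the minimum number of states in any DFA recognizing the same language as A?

8

Reachable states from the start: {S1,S2,S3,S4,S5,S6,S7,S8,S9,S10}. Unreachable: {S0} — drop them.
Start with accepting vs non-accepting: {S2,S4,S5,S6,S7,S8} | {S1,S3,S9,S10}.
Refine {S2,S4,S5,S6,S7,S8} on symbol 1: members go to different blocks, giving {S2,S4,S6,S7} and {S5,S8}.
On input 2, block {S2,S4,S6,S7} splits into {S2,S6,S7} and {S4}.
Refine {S1,S3,S9,S10} on symbol 0: members go to different blocks, giving {S1,S3} and {S9} and {S10}.
On input 1, block {S1,S3} splits into {S1} and {S3}.
Split {S5,S8} by δ(·,1) → {S5} and {S8}.
The partition is now stable with 8 blocks: {S2,S6,S7} | {S1} | {S5} | {S4} | {S9} | {S10} | {S3} | {S8}.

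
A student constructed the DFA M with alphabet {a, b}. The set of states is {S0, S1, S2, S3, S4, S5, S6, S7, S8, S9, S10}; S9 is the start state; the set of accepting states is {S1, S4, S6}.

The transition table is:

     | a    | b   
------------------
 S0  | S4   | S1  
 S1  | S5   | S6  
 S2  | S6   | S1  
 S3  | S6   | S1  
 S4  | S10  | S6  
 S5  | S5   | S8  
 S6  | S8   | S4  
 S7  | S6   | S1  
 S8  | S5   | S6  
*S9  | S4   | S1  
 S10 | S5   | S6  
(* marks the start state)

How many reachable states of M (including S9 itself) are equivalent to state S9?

First remove the unreachable states {S0,S2,S3,S7}; 7 states remain.
Start with accepting vs non-accepting: {S1,S4,S6} | {S5,S8,S9,S10}.
On input a, block {S5,S8,S9,S10} splits into {S5,S8,S10} and {S9}.
On input b, block {S5,S8,S10} splits into {S8,S10} and {S5}.
Refine {S1,S4,S6} on symbol a: members go to different blocks, giving {S4,S6} and {S1}.
No further refinement is possible. Final partition (5 blocks): {S4,S6} | {S8,S10} | {S9} | {S5} | {S1}.
The equivalence class containing S9 is {S9}, of size 1.

1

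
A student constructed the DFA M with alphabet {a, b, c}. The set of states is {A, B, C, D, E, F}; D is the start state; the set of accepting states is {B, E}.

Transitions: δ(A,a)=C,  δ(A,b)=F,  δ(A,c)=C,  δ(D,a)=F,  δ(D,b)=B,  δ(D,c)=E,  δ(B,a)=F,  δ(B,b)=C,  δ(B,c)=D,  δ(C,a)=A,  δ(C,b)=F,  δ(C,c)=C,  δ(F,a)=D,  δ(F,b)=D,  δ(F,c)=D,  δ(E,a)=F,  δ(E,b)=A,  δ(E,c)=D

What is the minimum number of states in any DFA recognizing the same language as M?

P0 = {B,E} | {A,C,D,F}.
Split {A,C,D,F} by δ(·,b) → {A,C,F} and {D}.
Split {A,C,F} by δ(·,a) → {A,C} and {F}.
The partition is now stable with 4 blocks: {B,E} | {A,C} | {D} | {F}.

4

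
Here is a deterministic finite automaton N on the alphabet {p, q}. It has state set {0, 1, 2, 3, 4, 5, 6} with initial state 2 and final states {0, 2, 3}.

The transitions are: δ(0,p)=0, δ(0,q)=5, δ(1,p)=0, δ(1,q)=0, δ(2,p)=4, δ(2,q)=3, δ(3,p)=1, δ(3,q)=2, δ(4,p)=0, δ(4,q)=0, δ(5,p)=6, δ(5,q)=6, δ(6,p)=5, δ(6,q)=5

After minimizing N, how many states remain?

4

All states are reachable from the start state.
P0 = {0,2,3} | {1,4,5,6}.
On input p, block {0,2,3} splits into {2,3} and {0}.
On input p, block {1,4,5,6} splits into {1,4} and {5,6}.
The partition is now stable with 4 blocks: {2,3} | {1,4} | {0} | {5,6}.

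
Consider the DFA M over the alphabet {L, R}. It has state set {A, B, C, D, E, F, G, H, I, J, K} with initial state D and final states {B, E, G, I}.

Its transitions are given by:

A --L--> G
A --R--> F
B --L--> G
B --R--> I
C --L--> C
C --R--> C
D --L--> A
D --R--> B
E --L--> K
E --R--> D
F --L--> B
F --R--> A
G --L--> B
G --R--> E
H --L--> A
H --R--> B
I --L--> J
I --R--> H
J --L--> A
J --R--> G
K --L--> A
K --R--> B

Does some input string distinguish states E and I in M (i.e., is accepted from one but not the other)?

No

First remove the unreachable states {C}; 10 states remain.
Initial partition by acceptance: {B,E,G,I} | {A,D,F,H,J,K}.
Refine {B,E,G,I} on symbol L: members go to different blocks, giving {B,G} and {E,I}.
Split {A,D,F,H,J,K} by δ(·,L) → {D,H,J,K} and {A,F}.
Stable partition: {B,G} | {D,H,J,K} | {E,I} | {A,F} — 4 equivalence classes.
E and I lie in the same block of the stable partition, so they are equivalent — no string distinguishes them.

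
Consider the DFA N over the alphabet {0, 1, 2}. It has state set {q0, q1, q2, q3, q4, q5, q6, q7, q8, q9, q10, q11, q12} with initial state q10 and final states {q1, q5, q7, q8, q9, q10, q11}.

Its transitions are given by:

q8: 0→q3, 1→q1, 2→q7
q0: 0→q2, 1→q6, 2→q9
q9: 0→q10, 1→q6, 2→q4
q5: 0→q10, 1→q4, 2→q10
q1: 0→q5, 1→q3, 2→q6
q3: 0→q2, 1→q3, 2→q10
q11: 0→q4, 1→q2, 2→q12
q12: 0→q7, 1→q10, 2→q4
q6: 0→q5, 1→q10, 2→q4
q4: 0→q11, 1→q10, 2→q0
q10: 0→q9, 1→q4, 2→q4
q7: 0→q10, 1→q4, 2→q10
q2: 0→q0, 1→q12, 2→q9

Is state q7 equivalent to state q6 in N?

First remove the unreachable states {q1,q3,q8}; 10 states remain.
Initial partition by acceptance: {q5,q7,q9,q10,q11} | {q0,q2,q4,q6,q12}.
Split {q5,q7,q9,q10,q11} by δ(·,0) → {q5,q7,q9,q10} and {q11}.
On input 2, block {q5,q7,q9,q10} splits into {q5,q7} and {q9,q10}.
Split {q0,q2,q4,q6,q12} by δ(·,0) → {q0,q2} and {q6,q12} and {q4}.
Refine {q9,q10} on symbol 1: members go to different blocks, giving {q9} and {q10}.
The partition is now stable with 7 blocks: {q5,q7} | {q0,q2} | {q11} | {q9} | {q6,q12} | {q4} | {q10}.
q7 and q6 end up in different blocks, so they are distinguishable. For instance, the string 'ε' is accepted from only q7.

No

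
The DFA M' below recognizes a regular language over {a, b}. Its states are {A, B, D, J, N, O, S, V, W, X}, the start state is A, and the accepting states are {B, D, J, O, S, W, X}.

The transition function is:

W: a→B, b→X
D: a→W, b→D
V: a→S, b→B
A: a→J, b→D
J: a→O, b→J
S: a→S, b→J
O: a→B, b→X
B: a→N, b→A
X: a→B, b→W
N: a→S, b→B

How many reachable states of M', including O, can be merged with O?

States {V} cannot be reached from the start state, so discard them.
P0 = {B,D,J,O,S,W,X} | {A,N}.
Refine {B,D,J,O,S,W,X} on symbol a: members go to different blocks, giving {D,J,O,S,W,X} and {B}.
On input a, block {D,J,O,S,W,X} splits into {D,J,S} and {O,W,X}.
Refine {D,J,S} on symbol a: members go to different blocks, giving {D,J} and {S}.
On input a, block {A,N} splits into {A} and {N}.
Stable partition: {D,J} | {A} | {B} | {O,W,X} | {S} | {N} — 6 equivalence classes.
The equivalence class containing O is {O,W,X}, of size 3.

3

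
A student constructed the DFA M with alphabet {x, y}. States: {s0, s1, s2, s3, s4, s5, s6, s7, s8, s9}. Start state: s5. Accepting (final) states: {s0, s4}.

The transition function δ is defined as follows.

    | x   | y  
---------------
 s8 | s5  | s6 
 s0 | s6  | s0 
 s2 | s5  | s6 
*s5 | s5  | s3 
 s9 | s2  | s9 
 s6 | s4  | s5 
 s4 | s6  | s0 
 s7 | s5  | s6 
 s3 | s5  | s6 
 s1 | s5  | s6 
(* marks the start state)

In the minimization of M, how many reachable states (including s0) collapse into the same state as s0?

2

States {s1,s2,s7,s8,s9} cannot be reached from the start state, so discard them.
Start with accepting vs non-accepting: {s0,s4} | {s3,s5,s6}.
Refine {s3,s5,s6} on symbol x: members go to different blocks, giving {s3,s5} and {s6}.
Split {s3,s5} by δ(·,y) → {s3} and {s5}.
The partition is now stable with 4 blocks: {s0,s4} | {s3} | {s6} | {s5}.
The equivalence class containing s0 is {s0,s4}, of size 2.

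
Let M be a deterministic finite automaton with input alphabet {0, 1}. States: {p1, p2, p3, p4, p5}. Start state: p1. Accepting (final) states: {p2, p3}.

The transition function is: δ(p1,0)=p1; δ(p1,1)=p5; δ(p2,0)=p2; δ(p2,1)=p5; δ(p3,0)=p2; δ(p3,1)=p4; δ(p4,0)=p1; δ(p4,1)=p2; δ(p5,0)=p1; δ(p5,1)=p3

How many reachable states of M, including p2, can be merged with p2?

All states are reachable from the start state.
P0 = {p2,p3} | {p1,p4,p5}.
Split {p1,p4,p5} by δ(·,1) → {p4,p5} and {p1}.
The partition is now stable with 3 blocks: {p2,p3} | {p4,p5} | {p1}.
State p2 belongs to the block {p2,p3}, which has 2 states.

2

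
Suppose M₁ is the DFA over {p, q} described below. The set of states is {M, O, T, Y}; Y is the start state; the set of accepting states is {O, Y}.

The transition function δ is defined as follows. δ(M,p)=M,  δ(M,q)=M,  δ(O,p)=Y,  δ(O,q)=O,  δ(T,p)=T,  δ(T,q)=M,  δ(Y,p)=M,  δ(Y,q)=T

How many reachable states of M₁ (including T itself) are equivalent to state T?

States {O} cannot be reached from the start state, so discard them.
Initial partition by acceptance: {Y} | {M,T}.
Stable partition: {Y} | {M,T} — 2 equivalence classes.
The equivalence class containing T is {M,T}, of size 2.

2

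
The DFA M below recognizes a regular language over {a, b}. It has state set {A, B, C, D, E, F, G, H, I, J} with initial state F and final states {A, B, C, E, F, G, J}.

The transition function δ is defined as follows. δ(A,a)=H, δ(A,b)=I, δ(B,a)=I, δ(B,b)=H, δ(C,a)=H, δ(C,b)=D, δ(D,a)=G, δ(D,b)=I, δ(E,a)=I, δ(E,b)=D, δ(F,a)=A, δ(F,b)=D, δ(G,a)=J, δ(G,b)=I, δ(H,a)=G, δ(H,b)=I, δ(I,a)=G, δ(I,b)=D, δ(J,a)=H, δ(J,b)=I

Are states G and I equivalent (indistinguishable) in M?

First remove the unreachable states {B,C,E}; 7 states remain.
Start with accepting vs non-accepting: {A,F,G,J} | {D,H,I}.
On input a, block {A,F,G,J} splits into {A,J} and {F,G}.
Stable partition: {A,J} | {D,H,I} | {F,G} — 3 equivalence classes.
G and I end up in different blocks, so they are distinguishable. For instance, the string 'ε' is accepted from only G.

No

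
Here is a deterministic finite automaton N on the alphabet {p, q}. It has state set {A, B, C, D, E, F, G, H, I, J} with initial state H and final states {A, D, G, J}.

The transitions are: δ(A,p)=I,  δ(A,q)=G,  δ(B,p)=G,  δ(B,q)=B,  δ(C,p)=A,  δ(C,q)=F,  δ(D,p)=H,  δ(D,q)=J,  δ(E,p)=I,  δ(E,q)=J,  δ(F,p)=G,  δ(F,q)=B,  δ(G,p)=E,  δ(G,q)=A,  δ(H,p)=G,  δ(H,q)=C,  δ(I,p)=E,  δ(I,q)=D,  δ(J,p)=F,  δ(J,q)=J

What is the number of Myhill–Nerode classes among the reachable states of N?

Initial partition by acceptance: {A,D,G,J} | {B,C,E,F,H,I}.
Refine {B,C,E,F,H,I} on symbol p: members go to different blocks, giving {B,C,F,H} and {E,I}.
Split {A,D,G,J} by δ(·,p) → {A,G} and {D,J}.
The partition is now stable with 4 blocks: {A,G} | {B,C,F,H} | {E,I} | {D,J}.

4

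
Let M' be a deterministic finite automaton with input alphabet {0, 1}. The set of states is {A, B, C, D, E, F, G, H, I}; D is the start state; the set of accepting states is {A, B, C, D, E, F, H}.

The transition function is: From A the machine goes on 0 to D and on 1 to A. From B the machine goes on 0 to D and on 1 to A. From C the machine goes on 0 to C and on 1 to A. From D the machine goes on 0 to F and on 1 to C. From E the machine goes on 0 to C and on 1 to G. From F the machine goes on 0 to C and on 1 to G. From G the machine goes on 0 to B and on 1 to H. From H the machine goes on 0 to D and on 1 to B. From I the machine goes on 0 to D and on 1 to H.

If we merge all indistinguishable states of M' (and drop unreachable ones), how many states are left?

5

Reachable states from the start: {A,B,C,D,F,G,H}. Unreachable: {E,I} — drop them.
Start with accepting vs non-accepting: {A,B,C,D,F,H} | {G}.
On input 1, block {A,B,C,D,F,H} splits into {A,B,C,D,H} and {F}.
Split {A,B,C,D,H} by δ(·,0) → {A,B,C,H} and {D}.
Split {A,B,C,H} by δ(·,0) → {A,B,H} and {C}.
Stable partition: {A,B,H} | {G} | {F} | {D} | {C} — 5 equivalence classes.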